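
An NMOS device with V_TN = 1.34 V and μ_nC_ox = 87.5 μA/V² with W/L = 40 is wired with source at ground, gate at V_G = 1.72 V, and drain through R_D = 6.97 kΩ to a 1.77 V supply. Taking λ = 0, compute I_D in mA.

V_GS = V_G = 1.72 V, so V_ov = 1.72 − 1.34 = 0.38 V.
k_n = μ_nC_ox · (W/L) = 3.5 mA/V².
Assume saturation: I_D = ½ k_n V_ov² = 0.5 × 3.5 × 0.38² = 0.253 mA, giving V_DS = V_DD − I_D R_D = 1.77 − 0.253 × 6.97 = 0.00868 V.
But 0.00868 V < V_ov = 0.38 V, so the device is actually in triode.
In triode I_D = k_n[V_ov V_DS − ½ V_DS²] and I_D = (V_DD − V_DS)/R_D. Equating: 12.2 V_DS² − 10.27 V_DS + 1.77 = 0, giving V_DS = 0.242 V (the root below V_ov).
I_D = (1.77 − 0.242) / 6.97 = 0.219 mA.

I_D = 0.219 mA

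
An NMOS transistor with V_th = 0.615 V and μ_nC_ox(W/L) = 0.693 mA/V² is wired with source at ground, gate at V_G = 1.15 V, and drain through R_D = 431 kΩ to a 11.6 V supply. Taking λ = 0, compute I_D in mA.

V_GS = V_G = 1.15 V, so V_ov = 1.15 − 0.615 = 0.535 V.
Assume saturation: I_D = ½ k_n V_ov² = 0.5 × 0.693 × 0.535² = 0.0992 mA, giving V_DS = V_DD − I_D R_D = 11.6 − 0.0992 × 431 = -31.1 V.
But -31.1 V < V_ov = 0.535 V, so the device is actually in triode.
In triode I_D = k_n[V_ov V_DS − ½ V_DS²] and I_D = (V_DD − V_DS)/R_D. Equating: 149 V_DS² − 160.8 V_DS + 11.6 = 0, giving V_DS = 0.0778 V (the root below V_ov).
I_D = (11.6 − 0.0778) / 431 = 0.0267 mA.

I_D = 0.0267 mA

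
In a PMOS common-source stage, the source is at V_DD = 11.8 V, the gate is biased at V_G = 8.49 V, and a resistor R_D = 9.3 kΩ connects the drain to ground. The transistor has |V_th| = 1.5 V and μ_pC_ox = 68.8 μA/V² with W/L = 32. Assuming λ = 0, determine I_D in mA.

V_SG = V_DD − V_G = 11.8 − 8.49 = 3.31 V, so V_ov = 3.31 − 1.5 = 1.81 V.
k_p = μ_pC_ox · (W/L) = 2.202 mA/V².
Assume saturation: I_D = ½ k_p V_ov² = 0.5 × 2.202 × 1.81² = 3.61 mA, giving V_SD = V_DD − I_D R_D = 11.8 − 3.61 × 9.3 = -21.7 V.
But -21.7 V < V_ov = 1.81 V, so the device is actually in triode.
In triode I_D = k_p[V_ov V_SD − ½ V_SD²] and I_D = (V_DD − V_SD)/R_D. Equating: 10.2 V_SD² − 38.06 V_SD + 11.8 = 0, giving V_SD = 0.341 V (the root below V_ov).
I_D = (11.8 − 0.341) / 9.3 = 1.23 mA.

I_D = 1.23 mA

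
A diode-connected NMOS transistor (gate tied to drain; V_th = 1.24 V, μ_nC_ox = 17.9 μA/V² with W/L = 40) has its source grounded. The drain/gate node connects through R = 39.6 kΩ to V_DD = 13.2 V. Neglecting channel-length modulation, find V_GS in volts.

V_GS = 2.12 V

With gate tied to drain, V_GS = V_DS ≥ V_GS − V_th, so the device is in saturation.
k_n = μ_nC_ox · (W/L) = 0.716 mA/V².
KCL at the drain: ½ k_n (V_GS − V_th)² = (V_DD − V_GS)/R.
Let x = V_GS − 1.24. Then 14.2 x² + x − 11.96 = 0, giving x = 0.884 V (positive root), so V_GS = 2.12 V.
I_D = (V_DD − V_GS)/R = (13.2 − 2.12) / 39.6 = 0.28 mA.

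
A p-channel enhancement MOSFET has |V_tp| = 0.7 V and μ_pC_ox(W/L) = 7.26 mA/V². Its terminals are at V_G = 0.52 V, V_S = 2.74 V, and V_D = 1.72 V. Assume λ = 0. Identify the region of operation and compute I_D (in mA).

Triode; I_D = 7.48 mA

V_SG = V_S − V_G = 2.74 − 0.52 = 2.22 V; V_SD = V_S − V_D = 2.74 − 1.72 = 1.02 V.
V_ov = V_SG − |V_tp| = 2.22 − 0.7 = 1.52 V.
Since V_SD = 1.02 V < V_ov = 1.52 V, the device is in the triode region.
I_D = k_p [V_ov · V_SD − ½ V_SD²] = 7.26 × [1.52 × 1.02 − 0.5 × 1.02²] = 7.48 mA.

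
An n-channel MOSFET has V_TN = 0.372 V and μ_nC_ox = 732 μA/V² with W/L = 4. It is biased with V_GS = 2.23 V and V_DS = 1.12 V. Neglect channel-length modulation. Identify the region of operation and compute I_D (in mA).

Triode; I_D = 4.26 mA

k_n = μ_nC_ox · (W/L) = 2.928 mA/V².
V_ov = V_GS − V_TN = 2.23 − 0.372 = 1.86 V.
Since V_DS = 1.12 V < V_ov = 1.86 V, the device is in the triode region.
I_D = k_n [V_ov · V_DS − ½ V_DS²] = 2.928 × [1.86 × 1.12 − 0.5 × 1.12²] = 4.26 mA.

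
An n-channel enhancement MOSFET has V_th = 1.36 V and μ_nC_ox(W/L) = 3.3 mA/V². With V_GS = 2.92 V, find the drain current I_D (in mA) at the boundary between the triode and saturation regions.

I_D = 4.02 mA

At the boundary V_DS = V_ov = V_GS − V_th = 2.92 − 1.36 = 1.56 V.
I_D = ½ k_n V_ov² = 0.5 × 3.3 × 1.56² = 4.02 mA.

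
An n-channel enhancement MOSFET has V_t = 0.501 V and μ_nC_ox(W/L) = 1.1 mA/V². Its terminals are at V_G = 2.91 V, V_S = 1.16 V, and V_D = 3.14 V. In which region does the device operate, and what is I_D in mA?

V_GS = V_G − V_S = 2.91 − 1.16 = 1.75 V; V_DS = V_D − V_S = 3.14 − 1.16 = 1.98 V.
V_ov = V_GS − V_t = 1.75 − 0.501 = 1.25 V.
Since V_DS = 1.98 V ≥ V_ov = 1.25 V, the device is in saturation.
I_D = ½ k_n V_ov² = 0.5 × 1.1 × 1.25² = 0.858 mA.

Saturation; I_D = 0.858 mA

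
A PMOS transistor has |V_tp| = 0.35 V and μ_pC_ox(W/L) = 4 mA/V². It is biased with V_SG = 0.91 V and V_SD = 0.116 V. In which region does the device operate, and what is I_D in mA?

V_ov = V_SG − |V_tp| = 0.91 − 0.35 = 0.56 V.
Since V_SD = 0.116 V < V_ov = 0.56 V, the device is in the triode region.
I_D = k_p [V_ov · V_SD − ½ V_SD²] = 4 × [0.56 × 0.116 − 0.5 × 0.116²] = 0.233 mA.

Triode; I_D = 0.233 mA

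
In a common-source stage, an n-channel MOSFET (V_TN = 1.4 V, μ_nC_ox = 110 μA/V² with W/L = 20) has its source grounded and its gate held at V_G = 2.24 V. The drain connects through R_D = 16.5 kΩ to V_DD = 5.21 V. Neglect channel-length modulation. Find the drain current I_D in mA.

I_D = 0.305 mA

V_GS = V_G = 2.24 V, so V_ov = 2.24 − 1.4 = 0.84 V.
k_n = μ_nC_ox · (W/L) = 2.2 mA/V².
Assume saturation: I_D = ½ k_n V_ov² = 0.5 × 2.2 × 0.84² = 0.776 mA, giving V_DS = V_DD − I_D R_D = 5.21 − 0.776 × 16.5 = -7.6 V.
But -7.6 V < V_ov = 0.84 V, so the device is actually in triode.
In triode I_D = k_n[V_ov V_DS − ½ V_DS²] and I_D = (V_DD − V_DS)/R_D. Equating: 18.2 V_DS² − 31.49 V_DS + 5.21 = 0, giving V_DS = 0.185 V (the root below V_ov).
I_D = (5.21 − 0.185) / 16.5 = 0.305 mA.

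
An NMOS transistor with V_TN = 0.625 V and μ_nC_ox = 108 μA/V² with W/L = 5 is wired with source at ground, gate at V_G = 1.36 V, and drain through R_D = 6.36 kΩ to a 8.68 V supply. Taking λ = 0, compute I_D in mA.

V_GS = V_G = 1.36 V, so V_ov = 1.36 − 0.625 = 0.735 V.
k_n = μ_nC_ox · (W/L) = 0.54 mA/V².
Assume saturation: I_D = ½ k_n V_ov² = 0.5 × 0.54 × 0.735² = 0.146 mA, giving V_DS = V_DD − I_D R_D = 8.68 − 0.146 × 6.36 = 7.75 V.
V_DS = 7.75 V ≥ V_ov = 0.735 V, confirming saturation.

I_D = 0.146 mA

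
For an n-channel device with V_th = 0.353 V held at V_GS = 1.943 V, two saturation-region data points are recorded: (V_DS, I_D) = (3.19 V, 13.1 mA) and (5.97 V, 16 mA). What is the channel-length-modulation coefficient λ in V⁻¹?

With V_GS fixed, I_D ∝ (1 + λ V_DS) in saturation, so I_D2/I_D1 = (1 + λ V_DS2)/(1 + λ V_DS1).
16/13.1 = 1.221 = (1 + 5.97 λ)/(1 + 3.19 λ).
Solving: λ (I_D1 V_DS2 − I_D2 V_DS1) = I_D2 − I_D1, so λ = (16 − 13.1) / (13.1 × 5.97 − 16 × 3.19) = 2.9 / 27.2 = 0.107 V⁻¹.

λ = 0.107 V⁻¹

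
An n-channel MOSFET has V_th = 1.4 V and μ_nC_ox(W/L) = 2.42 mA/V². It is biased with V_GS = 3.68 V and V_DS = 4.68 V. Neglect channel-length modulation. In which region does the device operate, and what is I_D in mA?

Saturation; I_D = 6.29 mA

V_ov = V_GS − V_th = 3.68 − 1.4 = 2.28 V.
Since V_DS = 4.68 V ≥ V_ov = 2.28 V, the device is in saturation.
I_D = ½ k_n V_ov² = 0.5 × 2.42 × 2.28² = 6.29 mA.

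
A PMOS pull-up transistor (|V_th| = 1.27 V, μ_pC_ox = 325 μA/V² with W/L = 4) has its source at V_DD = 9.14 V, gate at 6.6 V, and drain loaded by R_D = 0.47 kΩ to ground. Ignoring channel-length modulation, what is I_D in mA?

V_SG = V_DD − V_G = 9.14 − 6.6 = 2.54 V, so V_ov = 2.54 − 1.27 = 1.27 V.
k_p = μ_pC_ox · (W/L) = 1.3 mA/V².
Assume saturation: I_D = ½ k_p V_ov² = 0.5 × 1.3 × 1.27² = 1.05 mA, giving V_SD = V_DD − I_D R_D = 9.14 − 1.05 × 0.47 = 8.65 V.
V_SD = 8.65 V ≥ V_ov = 1.27 V, confirming saturation.

I_D = 1.05 mA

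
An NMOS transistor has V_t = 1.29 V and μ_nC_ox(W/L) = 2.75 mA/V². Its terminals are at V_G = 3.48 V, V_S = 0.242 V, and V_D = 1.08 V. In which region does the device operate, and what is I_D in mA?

V_GS = V_G − V_S = 3.48 − 0.242 = 3.24 V; V_DS = V_D − V_S = 1.08 − 0.242 = 0.838 V.
V_ov = V_GS − V_t = 3.24 − 1.29 = 1.95 V.
Since V_DS = 0.838 V < V_ov = 1.95 V, the device is in the triode region.
I_D = k_n [V_ov · V_DS − ½ V_DS²] = 2.75 × [1.95 × 0.838 − 0.5 × 0.838²] = 3.52 mA.

Triode; I_D = 3.52 mA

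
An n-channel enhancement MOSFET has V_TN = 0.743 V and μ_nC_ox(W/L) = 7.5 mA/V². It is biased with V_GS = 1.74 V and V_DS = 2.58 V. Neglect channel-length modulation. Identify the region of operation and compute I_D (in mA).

V_ov = V_GS − V_TN = 1.74 − 0.743 = 0.997 V.
Since V_DS = 2.58 V ≥ V_ov = 0.997 V, the device is in saturation.
I_D = ½ k_n V_ov² = 0.5 × 7.5 × 0.997² = 3.73 mA.

Saturation; I_D = 3.73 mA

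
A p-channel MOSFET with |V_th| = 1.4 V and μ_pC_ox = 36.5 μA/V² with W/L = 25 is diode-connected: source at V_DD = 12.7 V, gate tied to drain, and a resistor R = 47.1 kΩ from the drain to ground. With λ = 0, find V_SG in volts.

With gate tied to drain, V_SG = V_SD ≥ V_SG − |V_th|, so the device is in saturation.
k_p = μ_pC_ox · (W/L) = 0.9125 mA/V².
KCL at the drain: ½ k_p (V_SG − |V_th|)² = (V_DD − V_SG)/R.
Let x = V_SG − 1.4. Then 21.5 x² + x − 11.3 = 0, giving x = 0.702 V (positive root), so V_SG = 2.1 V.
I_D = (V_DD − V_SG)/R = (12.7 − 2.1) / 47.1 = 0.225 mA.

V_SG = 2.10 V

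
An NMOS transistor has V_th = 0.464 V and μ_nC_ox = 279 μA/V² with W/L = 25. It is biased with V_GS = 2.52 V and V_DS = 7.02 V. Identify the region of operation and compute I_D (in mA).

Saturation; I_D = 14.7 mA

k_n = μ_nC_ox · (W/L) = 6.975 mA/V².
V_ov = V_GS − V_th = 2.52 − 0.464 = 2.06 V.
Since V_DS = 7.02 V ≥ V_ov = 2.06 V, the device is in saturation.
I_D = ½ k_n V_ov² = 0.5 × 6.975 × 2.06² = 14.7 mA.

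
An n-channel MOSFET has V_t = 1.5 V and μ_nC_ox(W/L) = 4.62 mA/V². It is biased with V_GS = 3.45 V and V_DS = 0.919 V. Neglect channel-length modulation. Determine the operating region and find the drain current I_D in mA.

Triode; I_D = 6.33 mA

V_ov = V_GS − V_t = 3.45 − 1.5 = 1.95 V.
Since V_DS = 0.919 V < V_ov = 1.95 V, the device is in the triode region.
I_D = k_n [V_ov · V_DS − ½ V_DS²] = 4.62 × [1.95 × 0.919 − 0.5 × 0.919²] = 6.33 mA.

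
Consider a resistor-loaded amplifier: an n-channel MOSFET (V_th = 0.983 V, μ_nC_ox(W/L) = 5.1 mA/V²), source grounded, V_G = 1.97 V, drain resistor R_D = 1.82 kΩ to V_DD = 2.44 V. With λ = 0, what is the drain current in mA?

I_D = 1.19 mA

V_GS = V_G = 1.97 V, so V_ov = 1.97 − 0.983 = 0.987 V.
Assume saturation: I_D = ½ k_n V_ov² = 0.5 × 5.1 × 0.987² = 2.48 mA, giving V_DS = V_DD − I_D R_D = 2.44 − 2.48 × 1.82 = -2.08 V.
But -2.08 V < V_ov = 0.987 V, so the device is actually in triode.
In triode I_D = k_n[V_ov V_DS − ½ V_DS²] and I_D = (V_DD − V_DS)/R_D. Equating: 4.64 V_DS² − 10.16 V_DS + 2.44 = 0, giving V_DS = 0.275 V (the root below V_ov).
I_D = (2.44 − 0.275) / 1.82 = 1.19 mA.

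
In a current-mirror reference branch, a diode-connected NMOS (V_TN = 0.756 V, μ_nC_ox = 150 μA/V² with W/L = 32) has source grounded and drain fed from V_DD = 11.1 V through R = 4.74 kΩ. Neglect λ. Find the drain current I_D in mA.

With gate tied to drain, V_GS = V_DS ≥ V_GS − V_TN, so the device is in saturation.
k_n = μ_nC_ox · (W/L) = 4.8 mA/V².
KCL at the drain: ½ k_n (V_GS − V_TN)² = (V_DD − V_GS)/R.
Let x = V_GS − 0.756. Then 11.4 x² + x − 10.34 = 0, giving x = 0.911 V (positive root), so V_GS = 1.67 V.
I_D = (V_DD − V_GS)/R = (11.1 − 1.67) / 4.74 = 1.99 mA.

I_D = 1.99 mA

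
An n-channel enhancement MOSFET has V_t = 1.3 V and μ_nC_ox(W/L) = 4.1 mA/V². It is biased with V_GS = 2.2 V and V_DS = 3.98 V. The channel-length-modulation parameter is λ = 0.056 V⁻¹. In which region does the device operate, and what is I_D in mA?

V_ov = V_GS − V_t = 2.2 − 1.3 = 0.9 V.
Since V_DS = 3.98 V ≥ V_ov = 0.9 V, the device is in saturation.
I_D = ½ k_n V_ov² (1 + λ V_DS) = 0.5 × 4.1 × 0.9² × (1 + 0.056 × 3.98) = 2.03 mA.

Saturation; I_D = 2.03 mA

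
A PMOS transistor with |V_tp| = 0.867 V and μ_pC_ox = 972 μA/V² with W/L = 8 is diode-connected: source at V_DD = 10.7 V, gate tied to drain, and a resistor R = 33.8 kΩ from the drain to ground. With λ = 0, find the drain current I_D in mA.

With gate tied to drain, V_SG = V_SD ≥ V_SG − |V_tp|, so the device is in saturation.
k_p = μ_pC_ox · (W/L) = 7.776 mA/V².
KCL at the drain: ½ k_p (V_SG − |V_tp|)² = (V_DD − V_SG)/R.
Let x = V_SG − 0.867. Then 131 x² + x − 9.833 = 0, giving x = 0.27 V (positive root), so V_SG = 1.14 V.
I_D = (V_DD − V_SG)/R = (10.7 − 1.14) / 33.8 = 0.283 mA.

I_D = 0.283 mA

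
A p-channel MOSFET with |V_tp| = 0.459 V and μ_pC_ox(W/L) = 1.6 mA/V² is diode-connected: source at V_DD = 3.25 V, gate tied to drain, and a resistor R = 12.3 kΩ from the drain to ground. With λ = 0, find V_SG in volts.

With gate tied to drain, V_SG = V_SD ≥ V_SG − |V_tp|, so the device is in saturation.
KCL at the drain: ½ k_p (V_SG − |V_tp|)² = (V_DD − V_SG)/R.
Let x = V_SG − 0.459. Then 9.84 x² + x − 2.791 = 0, giving x = 0.484 V (positive root), so V_SG = 0.943 V.
I_D = (V_DD − V_SG)/R = (3.25 − 0.943) / 12.3 = 0.188 mA.

V_SG = 0.943 V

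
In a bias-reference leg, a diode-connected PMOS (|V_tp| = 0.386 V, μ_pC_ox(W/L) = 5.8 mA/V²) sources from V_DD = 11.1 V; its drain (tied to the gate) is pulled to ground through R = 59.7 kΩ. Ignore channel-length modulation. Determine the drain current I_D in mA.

I_D = 0.175 mA

With gate tied to drain, V_SG = V_SD ≥ V_SG − |V_tp|, so the device is in saturation.
KCL at the drain: ½ k_p (V_SG − |V_tp|)² = (V_DD − V_SG)/R.
Let x = V_SG − 0.386. Then 173 x² + x − 10.71 = 0, giving x = 0.246 V (positive root), so V_SG = 0.632 V.
I_D = (V_DD − V_SG)/R = (11.1 − 0.632) / 59.7 = 0.175 mA.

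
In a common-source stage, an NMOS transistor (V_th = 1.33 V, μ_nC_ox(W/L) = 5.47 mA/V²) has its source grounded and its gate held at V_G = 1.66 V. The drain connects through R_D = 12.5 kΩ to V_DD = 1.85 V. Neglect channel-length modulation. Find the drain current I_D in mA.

V_GS = V_G = 1.66 V, so V_ov = 1.66 − 1.33 = 0.33 V.
Assume saturation: I_D = ½ k_n V_ov² = 0.5 × 5.47 × 0.33² = 0.298 mA, giving V_DS = V_DD − I_D R_D = 1.85 − 0.298 × 12.5 = -1.87 V.
But -1.87 V < V_ov = 0.33 V, so the device is actually in triode.
In triode I_D = k_n[V_ov V_DS − ½ V_DS²] and I_D = (V_DD − V_DS)/R_D. Equating: 34.2 V_DS² − 23.56 V_DS + 1.85 = 0, giving V_DS = 0.0904 V (the root below V_ov).
I_D = (1.85 − 0.0904) / 12.5 = 0.141 mA.

I_D = 0.141 mA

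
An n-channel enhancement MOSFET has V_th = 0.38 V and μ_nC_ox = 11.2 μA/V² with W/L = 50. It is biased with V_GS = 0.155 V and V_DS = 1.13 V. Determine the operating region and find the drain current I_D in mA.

V_GS = 0.155 V < V_th = 0.38 V, so the transistor is in cutoff.

Cutoff; I_D = 0 mA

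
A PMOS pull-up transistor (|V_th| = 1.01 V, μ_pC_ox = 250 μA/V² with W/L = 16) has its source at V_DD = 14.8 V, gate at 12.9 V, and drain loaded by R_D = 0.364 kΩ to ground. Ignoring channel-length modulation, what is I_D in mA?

I_D = 1.58 mA

V_SG = V_DD − V_G = 14.8 − 12.9 = 1.9 V, so V_ov = 1.9 − 1.01 = 0.89 V.
k_p = μ_pC_ox · (W/L) = 4 mA/V².
Assume saturation: I_D = ½ k_p V_ov² = 0.5 × 4 × 0.89² = 1.58 mA, giving V_SD = V_DD − I_D R_D = 14.8 − 1.58 × 0.364 = 14.2 V.
V_SD = 14.2 V ≥ V_ov = 0.89 V, confirming saturation.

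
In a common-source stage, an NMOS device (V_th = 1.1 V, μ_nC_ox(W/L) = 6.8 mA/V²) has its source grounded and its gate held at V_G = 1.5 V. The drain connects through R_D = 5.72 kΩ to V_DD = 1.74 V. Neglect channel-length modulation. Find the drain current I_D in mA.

I_D = 0.283 mA

V_GS = V_G = 1.5 V, so V_ov = 1.5 − 1.1 = 0.4 V.
Assume saturation: I_D = ½ k_n V_ov² = 0.5 × 6.8 × 0.4² = 0.544 mA, giving V_DS = V_DD − I_D R_D = 1.74 − 0.544 × 5.72 = -1.37 V.
But -1.37 V < V_ov = 0.4 V, so the device is actually in triode.
In triode I_D = k_n[V_ov V_DS − ½ V_DS²] and I_D = (V_DD − V_DS)/R_D. Equating: 19.4 V_DS² − 16.56 V_DS + 1.74 = 0, giving V_DS = 0.123 V (the root below V_ov).
I_D = (1.74 − 0.123) / 5.72 = 0.283 mA.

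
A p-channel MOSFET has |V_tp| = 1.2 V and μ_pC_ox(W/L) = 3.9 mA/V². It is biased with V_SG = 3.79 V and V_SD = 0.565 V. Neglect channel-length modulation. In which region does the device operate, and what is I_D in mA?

V_ov = V_SG − |V_tp| = 3.79 − 1.2 = 2.59 V.
Since V_SD = 0.565 V < V_ov = 2.59 V, the device is in the triode region.
I_D = k_p [V_ov · V_SD − ½ V_SD²] = 3.9 × [2.59 × 0.565 − 0.5 × 0.565²] = 5.08 mA.

Triode; I_D = 5.08 mA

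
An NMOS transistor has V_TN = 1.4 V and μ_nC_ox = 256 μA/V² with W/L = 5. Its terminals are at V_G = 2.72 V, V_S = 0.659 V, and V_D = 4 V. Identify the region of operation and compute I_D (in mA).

V_GS = V_G − V_S = 2.72 − 0.659 = 2.06 V; V_DS = V_D − V_S = 4 − 0.659 = 3.34 V.
k_n = μ_nC_ox · (W/L) = 1.28 mA/V².
V_ov = V_GS − V_TN = 2.06 − 1.4 = 0.661 V.
Since V_DS = 3.34 V ≥ V_ov = 0.661 V, the device is in saturation.
I_D = ½ k_n V_ov² = 0.5 × 1.28 × 0.661² = 0.28 mA.

Saturation; I_D = 0.280 mA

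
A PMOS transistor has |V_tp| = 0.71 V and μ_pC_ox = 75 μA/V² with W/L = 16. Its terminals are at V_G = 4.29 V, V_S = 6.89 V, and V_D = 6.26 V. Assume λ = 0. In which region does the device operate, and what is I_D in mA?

Triode; I_D = 1.19 mA

V_SG = V_S − V_G = 6.89 − 4.29 = 2.6 V; V_SD = V_S − V_D = 6.89 − 6.26 = 0.63 V.
k_p = μ_pC_ox · (W/L) = 1.2 mA/V².
V_ov = V_SG − |V_tp| = 2.6 − 0.71 = 1.89 V.
Since V_SD = 0.63 V < V_ov = 1.89 V, the device is in the triode region.
I_D = k_p [V_ov · V_SD − ½ V_SD²] = 1.2 × [1.89 × 0.63 − 0.5 × 0.63²] = 1.19 mA.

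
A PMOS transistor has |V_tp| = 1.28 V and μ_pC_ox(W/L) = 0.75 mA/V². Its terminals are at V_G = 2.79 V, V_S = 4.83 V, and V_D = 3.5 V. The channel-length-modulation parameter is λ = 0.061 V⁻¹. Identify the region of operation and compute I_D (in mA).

V_SG = V_S − V_G = 4.83 − 2.79 = 2.04 V; V_SD = V_S − V_D = 4.83 − 3.5 = 1.33 V.
V_ov = V_SG − |V_tp| = 2.04 − 1.28 = 0.76 V.
Since V_SD = 1.33 V ≥ V_ov = 0.76 V, the device is in saturation.
I_D = ½ k_p V_ov² (1 + λ V_SD) = 0.5 × 0.75 × 0.76² × (1 + 0.061 × 1.33) = 0.234 mA.

Saturation; I_D = 0.234 mA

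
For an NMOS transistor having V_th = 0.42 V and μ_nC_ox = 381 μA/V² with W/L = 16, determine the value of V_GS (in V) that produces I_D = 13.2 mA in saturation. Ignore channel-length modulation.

V_GS = 2.50 V

k_n = μ_nC_ox · (W/L) = 6.096 mA/V².
In saturation I_D = ½ k_n (V_GS − V_th)², so V_GS − V_th = √(2 I_D / k_n) = √(2 × 13.2 / 6.096) = 2.08 V.
V_GS = 0.42 + 2.08 = 2.5 V.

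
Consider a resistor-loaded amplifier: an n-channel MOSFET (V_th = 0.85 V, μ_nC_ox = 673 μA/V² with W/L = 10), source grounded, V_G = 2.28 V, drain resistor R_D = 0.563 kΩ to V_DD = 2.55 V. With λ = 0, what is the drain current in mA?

V_GS = V_G = 2.28 V, so V_ov = 2.28 − 0.85 = 1.43 V.
k_n = μ_nC_ox · (W/L) = 6.73 mA/V².
Assume saturation: I_D = ½ k_n V_ov² = 0.5 × 6.73 × 1.43² = 6.88 mA, giving V_DS = V_DD − I_D R_D = 2.55 − 6.88 × 0.563 = -1.32 V.
But -1.32 V < V_ov = 1.43 V, so the device is actually in triode.
In triode I_D = k_n[V_ov V_DS − ½ V_DS²] and I_D = (V_DD − V_DS)/R_D. Equating: 1.89 V_DS² − 6.418 V_DS + 2.55 = 0, giving V_DS = 0.46 V (the root below V_ov).
I_D = (2.55 − 0.46) / 0.563 = 3.71 mA.

I_D = 3.71 mA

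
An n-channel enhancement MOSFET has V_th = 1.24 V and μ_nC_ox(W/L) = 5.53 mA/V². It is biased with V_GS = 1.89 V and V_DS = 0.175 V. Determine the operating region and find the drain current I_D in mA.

Triode; I_D = 0.544 mA

V_ov = V_GS − V_th = 1.89 − 1.24 = 0.65 V.
Since V_DS = 0.175 V < V_ov = 0.65 V, the device is in the triode region.
I_D = k_n [V_ov · V_DS − ½ V_DS²] = 5.53 × [0.65 × 0.175 − 0.5 × 0.175²] = 0.544 mA.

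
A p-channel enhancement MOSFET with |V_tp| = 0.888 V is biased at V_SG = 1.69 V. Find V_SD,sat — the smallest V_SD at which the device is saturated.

The boundary between triode and saturation is V_SD = V_SG − |V_tp| = V_ov.
V_ov = 1.69 − 0.888 = 0.802 V.

V_SD,sat = 0.802 V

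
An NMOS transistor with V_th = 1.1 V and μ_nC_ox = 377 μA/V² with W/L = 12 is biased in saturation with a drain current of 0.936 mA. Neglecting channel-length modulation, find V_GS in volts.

k_n = μ_nC_ox · (W/L) = 4.524 mA/V².
In saturation I_D = ½ k_n (V_GS − V_th)², so V_GS − V_th = √(2 I_D / k_n) = √(2 × 0.936 / 4.524) = 0.643 V.
V_GS = 1.1 + 0.643 = 1.74 V.

V_GS = 1.74 V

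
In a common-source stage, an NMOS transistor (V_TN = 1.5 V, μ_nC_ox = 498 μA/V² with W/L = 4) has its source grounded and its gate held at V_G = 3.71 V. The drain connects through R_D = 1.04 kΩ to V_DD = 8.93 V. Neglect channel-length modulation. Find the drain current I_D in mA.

I_D = 4.86 mA

V_GS = V_G = 3.71 V, so V_ov = 3.71 − 1.5 = 2.21 V.
k_n = μ_nC_ox · (W/L) = 1.992 mA/V².
Assume saturation: I_D = ½ k_n V_ov² = 0.5 × 1.992 × 2.21² = 4.86 mA, giving V_DS = V_DD − I_D R_D = 8.93 − 4.86 × 1.04 = 3.87 V.
V_DS = 3.87 V ≥ V_ov = 2.21 V, confirming saturation.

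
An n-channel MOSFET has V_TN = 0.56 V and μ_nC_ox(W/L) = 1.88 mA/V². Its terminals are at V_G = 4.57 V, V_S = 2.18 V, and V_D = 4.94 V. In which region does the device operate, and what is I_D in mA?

V_GS = V_G − V_S = 4.57 − 2.18 = 2.39 V; V_DS = V_D − V_S = 4.94 − 2.18 = 2.76 V.
V_ov = V_GS − V_TN = 2.39 − 0.56 = 1.83 V.
Since V_DS = 2.76 V ≥ V_ov = 1.83 V, the device is in saturation.
I_D = ½ k_n V_ov² = 0.5 × 1.88 × 1.83² = 3.15 mA.

Saturation; I_D = 3.15 mA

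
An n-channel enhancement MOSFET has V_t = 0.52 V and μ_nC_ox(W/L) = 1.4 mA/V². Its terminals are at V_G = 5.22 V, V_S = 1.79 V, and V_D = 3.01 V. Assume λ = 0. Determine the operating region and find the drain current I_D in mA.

Triode; I_D = 3.93 mA

V_GS = V_G − V_S = 5.22 − 1.79 = 3.43 V; V_DS = V_D − V_S = 3.01 − 1.79 = 1.22 V.
V_ov = V_GS − V_t = 3.43 − 0.52 = 2.91 V.
Since V_DS = 1.22 V < V_ov = 2.91 V, the device is in the triode region.
I_D = k_n [V_ov · V_DS − ½ V_DS²] = 1.4 × [2.91 × 1.22 − 0.5 × 1.22²] = 3.93 mA.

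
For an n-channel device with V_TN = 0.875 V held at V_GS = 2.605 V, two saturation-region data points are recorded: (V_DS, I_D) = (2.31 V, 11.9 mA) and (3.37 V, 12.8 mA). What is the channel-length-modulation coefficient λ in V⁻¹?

λ = 0.0854 V⁻¹

With V_GS fixed, I_D ∝ (1 + λ V_DS) in saturation, so I_D2/I_D1 = (1 + λ V_DS2)/(1 + λ V_DS1).
12.8/11.9 = 1.076 = (1 + 3.37 λ)/(1 + 2.31 λ).
Solving: λ (I_D1 V_DS2 − I_D2 V_DS1) = I_D2 − I_D1, so λ = (12.8 − 11.9) / (11.9 × 3.37 − 12.8 × 2.31) = 0.9 / 10.5 = 0.0854 V⁻¹.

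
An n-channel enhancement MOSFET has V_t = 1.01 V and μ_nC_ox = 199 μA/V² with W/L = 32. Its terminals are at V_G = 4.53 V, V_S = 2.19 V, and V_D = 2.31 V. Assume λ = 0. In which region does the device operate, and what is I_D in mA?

V_GS = V_G − V_S = 4.53 − 2.19 = 2.34 V; V_DS = V_D − V_S = 2.31 − 2.19 = 0.12 V.
k_n = μ_nC_ox · (W/L) = 6.368 mA/V².
V_ov = V_GS − V_t = 2.34 − 1.01 = 1.33 V.
Since V_DS = 0.12 V < V_ov = 1.33 V, the device is in the triode region.
I_D = k_n [V_ov · V_DS − ½ V_DS²] = 6.368 × [1.33 × 0.12 − 0.5 × 0.12²] = 0.97 mA.

Triode; I_D = 0.970 mA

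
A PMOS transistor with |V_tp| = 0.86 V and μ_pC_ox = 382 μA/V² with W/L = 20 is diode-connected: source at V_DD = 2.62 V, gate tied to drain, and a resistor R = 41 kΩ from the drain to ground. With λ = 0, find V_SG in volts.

With gate tied to drain, V_SG = V_SD ≥ V_SG − |V_tp|, so the device is in saturation.
k_p = μ_pC_ox · (W/L) = 7.64 mA/V².
KCL at the drain: ½ k_p (V_SG − |V_tp|)² = (V_DD − V_SG)/R.
Let x = V_SG − 0.86. Then 157 x² + x − 1.76 = 0, giving x = 0.103 V (positive root), so V_SG = 0.963 V.
I_D = (V_DD − V_SG)/R = (2.62 − 0.963) / 41 = 0.0404 mA.

V_SG = 0.963 V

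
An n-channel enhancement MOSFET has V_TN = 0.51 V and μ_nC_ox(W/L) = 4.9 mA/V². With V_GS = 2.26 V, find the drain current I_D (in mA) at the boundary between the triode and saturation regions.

At the boundary V_DS = V_ov = V_GS − V_TN = 2.26 − 0.51 = 1.75 V.
I_D = ½ k_n V_ov² = 0.5 × 4.9 × 1.75² = 7.5 mA.

I_D = 7.50 mA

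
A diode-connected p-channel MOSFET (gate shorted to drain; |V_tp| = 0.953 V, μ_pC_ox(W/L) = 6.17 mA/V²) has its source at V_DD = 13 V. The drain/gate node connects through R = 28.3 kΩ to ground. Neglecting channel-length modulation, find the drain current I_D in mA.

I_D = 0.413 mA

With gate tied to drain, V_SG = V_SD ≥ V_SG − |V_tp|, so the device is in saturation.
KCL at the drain: ½ k_p (V_SG − |V_tp|)² = (V_DD − V_SG)/R.
Let x = V_SG − 0.953. Then 87.3 x² + x − 12.05 = 0, giving x = 0.366 V (positive root), so V_SG = 1.32 V.
I_D = (V_DD − V_SG)/R = (13 − 1.32) / 28.3 = 0.413 mA.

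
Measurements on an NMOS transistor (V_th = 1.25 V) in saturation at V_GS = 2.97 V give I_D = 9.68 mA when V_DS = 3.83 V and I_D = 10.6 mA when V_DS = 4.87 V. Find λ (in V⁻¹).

λ = 0.141 V⁻¹

With V_GS fixed, I_D ∝ (1 + λ V_DS) in saturation, so I_D2/I_D1 = (1 + λ V_DS2)/(1 + λ V_DS1).
10.6/9.68 = 1.095 = (1 + 4.87 λ)/(1 + 3.83 λ).
Solving: λ (I_D1 V_DS2 − I_D2 V_DS1) = I_D2 − I_D1, so λ = (10.6 − 9.68) / (9.68 × 4.87 − 10.6 × 3.83) = 0.92 / 6.54 = 0.141 V⁻¹.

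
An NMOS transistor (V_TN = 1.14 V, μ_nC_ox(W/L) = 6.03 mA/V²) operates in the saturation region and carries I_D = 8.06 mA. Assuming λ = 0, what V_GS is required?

V_GS = 2.78 V

In saturation I_D = ½ k_n (V_GS − V_TN)², so V_GS − V_TN = √(2 I_D / k_n) = √(2 × 8.06 / 6.03) = 1.64 V.
V_GS = 1.14 + 1.64 = 2.78 V.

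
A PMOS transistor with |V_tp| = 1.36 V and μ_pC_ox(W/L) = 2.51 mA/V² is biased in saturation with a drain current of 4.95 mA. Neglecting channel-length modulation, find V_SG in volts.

In saturation I_D = ½ k_p (V_SG − |V_tp|)², so V_SG − |V_tp| = √(2 I_D / k_p) = √(2 × 4.95 / 2.51) = 1.99 V.
V_SG = 1.36 + 1.99 = 3.35 V.

V_SG = 3.35 V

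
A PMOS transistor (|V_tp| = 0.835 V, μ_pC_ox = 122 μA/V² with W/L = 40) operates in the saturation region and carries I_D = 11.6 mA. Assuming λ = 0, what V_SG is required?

k_p = μ_pC_ox · (W/L) = 4.88 mA/V².
In saturation I_D = ½ k_p (V_SG − |V_tp|)², so V_SG − |V_tp| = √(2 I_D / k_p) = √(2 × 11.6 / 4.88) = 2.18 V.
V_SG = 0.835 + 2.18 = 3.02 V.

V_SG = 3.02 V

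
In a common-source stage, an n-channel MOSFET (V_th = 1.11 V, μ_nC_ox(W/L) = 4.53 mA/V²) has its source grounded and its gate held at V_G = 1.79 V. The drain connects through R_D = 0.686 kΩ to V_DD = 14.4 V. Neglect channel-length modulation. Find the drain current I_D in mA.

V_GS = V_G = 1.79 V, so V_ov = 1.79 − 1.11 = 0.68 V.
Assume saturation: I_D = ½ k_n V_ov² = 0.5 × 4.53 × 0.68² = 1.05 mA, giving V_DS = V_DD − I_D R_D = 14.4 − 1.05 × 0.686 = 13.7 V.
V_DS = 13.7 V ≥ V_ov = 0.68 V, confirming saturation.

I_D = 1.05 mA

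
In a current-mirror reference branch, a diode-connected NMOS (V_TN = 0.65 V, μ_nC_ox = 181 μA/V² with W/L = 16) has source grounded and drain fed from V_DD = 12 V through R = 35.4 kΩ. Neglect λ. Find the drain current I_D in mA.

With gate tied to drain, V_GS = V_DS ≥ V_GS − V_TN, so the device is in saturation.
k_n = μ_nC_ox · (W/L) = 2.896 mA/V².
KCL at the drain: ½ k_n (V_GS − V_TN)² = (V_DD − V_GS)/R.
Let x = V_GS − 0.65. Then 51.3 x² + x − 11.35 = 0, giving x = 0.461 V (positive root), so V_GS = 1.11 V.
I_D = (V_DD − V_GS)/R = (12 − 1.11) / 35.4 = 0.308 mA.

I_D = 0.308 mA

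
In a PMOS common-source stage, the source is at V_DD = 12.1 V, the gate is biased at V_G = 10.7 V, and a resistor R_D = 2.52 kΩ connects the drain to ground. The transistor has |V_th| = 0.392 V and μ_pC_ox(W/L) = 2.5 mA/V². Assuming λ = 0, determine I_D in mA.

I_D = 1.27 mA

V_SG = V_DD − V_G = 12.1 − 10.7 = 1.4 V, so V_ov = 1.4 − 0.392 = 1.01 V.
Assume saturation: I_D = ½ k_p V_ov² = 0.5 × 2.5 × 1.01² = 1.27 mA, giving V_SD = V_DD − I_D R_D = 12.1 − 1.27 × 2.52 = 8.9 V.
V_SD = 8.9 V ≥ V_ov = 1.01 V, confirming saturation.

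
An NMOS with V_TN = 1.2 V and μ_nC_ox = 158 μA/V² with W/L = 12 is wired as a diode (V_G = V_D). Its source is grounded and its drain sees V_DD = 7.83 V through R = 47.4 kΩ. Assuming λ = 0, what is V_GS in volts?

V_GS = 1.57 V

With gate tied to drain, V_GS = V_DS ≥ V_GS − V_TN, so the device is in saturation.
k_n = μ_nC_ox · (W/L) = 1.896 mA/V².
KCL at the drain: ½ k_n (V_GS − V_TN)² = (V_DD − V_GS)/R.
Let x = V_GS − 1.2. Then 44.9 x² + x − 6.63 = 0, giving x = 0.373 V (positive root), so V_GS = 1.57 V.
I_D = (V_DD − V_GS)/R = (7.83 − 1.57) / 47.4 = 0.132 mA.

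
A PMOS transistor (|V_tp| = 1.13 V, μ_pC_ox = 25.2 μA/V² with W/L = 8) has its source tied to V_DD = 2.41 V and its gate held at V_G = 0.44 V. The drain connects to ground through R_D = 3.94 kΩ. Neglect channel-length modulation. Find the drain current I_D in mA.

V_SG = V_DD − V_G = 2.41 − 0.44 = 1.97 V, so V_ov = 1.97 − 1.13 = 0.84 V.
k_p = μ_pC_ox · (W/L) = 0.2016 mA/V².
Assume saturation: I_D = ½ k_p V_ov² = 0.5 × 0.2016 × 0.84² = 0.0711 mA, giving V_SD = V_DD − I_D R_D = 2.41 − 0.0711 × 3.94 = 2.13 V.
V_SD = 2.13 V ≥ V_ov = 0.84 V, confirming saturation.

I_D = 0.0711 mA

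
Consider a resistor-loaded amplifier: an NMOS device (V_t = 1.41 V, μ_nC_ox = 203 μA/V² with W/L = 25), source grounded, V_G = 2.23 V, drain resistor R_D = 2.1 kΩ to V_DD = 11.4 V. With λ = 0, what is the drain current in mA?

I_D = 1.71 mA

V_GS = V_G = 2.23 V, so V_ov = 2.23 − 1.41 = 0.82 V.
k_n = μ_nC_ox · (W/L) = 5.075 mA/V².
Assume saturation: I_D = ½ k_n V_ov² = 0.5 × 5.075 × 0.82² = 1.71 mA, giving V_DS = V_DD − I_D R_D = 11.4 − 1.71 × 2.1 = 7.82 V.
V_DS = 7.82 V ≥ V_ov = 0.82 V, confirming saturation.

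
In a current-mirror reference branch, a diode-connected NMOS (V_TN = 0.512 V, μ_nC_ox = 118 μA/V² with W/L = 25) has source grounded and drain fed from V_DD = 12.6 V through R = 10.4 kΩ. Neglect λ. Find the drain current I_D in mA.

I_D = 1.08 mA

With gate tied to drain, V_GS = V_DS ≥ V_GS − V_TN, so the device is in saturation.
k_n = μ_nC_ox · (W/L) = 2.95 mA/V².
KCL at the drain: ½ k_n (V_GS − V_TN)² = (V_DD − V_GS)/R.
Let x = V_GS − 0.512. Then 15.3 x² + x − 12.09 = 0, giving x = 0.856 V (positive root), so V_GS = 1.37 V.
I_D = (V_DD − V_GS)/R = (12.6 − 1.37) / 10.4 = 1.08 mA.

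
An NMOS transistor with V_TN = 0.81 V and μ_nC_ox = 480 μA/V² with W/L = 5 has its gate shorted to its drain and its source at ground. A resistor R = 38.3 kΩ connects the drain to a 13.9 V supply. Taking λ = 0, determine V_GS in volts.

With gate tied to drain, V_GS = V_DS ≥ V_GS − V_TN, so the device is in saturation.
k_n = μ_nC_ox · (W/L) = 2.4 mA/V².
KCL at the drain: ½ k_n (V_GS − V_TN)² = (V_DD − V_GS)/R.
Let x = V_GS − 0.81. Then 46 x² + x − 13.09 = 0, giving x = 0.523 V (positive root), so V_GS = 1.33 V.
I_D = (V_DD − V_GS)/R = (13.9 − 1.33) / 38.3 = 0.328 mA.

V_GS = 1.33 V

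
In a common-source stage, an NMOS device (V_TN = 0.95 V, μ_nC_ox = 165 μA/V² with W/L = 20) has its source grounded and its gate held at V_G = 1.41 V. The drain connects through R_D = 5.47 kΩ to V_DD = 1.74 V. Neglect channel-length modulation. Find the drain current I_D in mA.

I_D = 0.273 mA

V_GS = V_G = 1.41 V, so V_ov = 1.41 − 0.95 = 0.46 V.
k_n = μ_nC_ox · (W/L) = 3.3 mA/V².
Assume saturation: I_D = ½ k_n V_ov² = 0.5 × 3.3 × 0.46² = 0.349 mA, giving V_DS = V_DD − I_D R_D = 1.74 − 0.349 × 5.47 = -0.17 V.
But -0.17 V < V_ov = 0.46 V, so the device is actually in triode.
In triode I_D = k_n[V_ov V_DS − ½ V_DS²] and I_D = (V_DD − V_DS)/R_D. Equating: 9.03 V_DS² − 9.303 V_DS + 1.74 = 0, giving V_DS = 0.245 V (the root below V_ov).
I_D = (1.74 − 0.245) / 5.47 = 0.273 mA.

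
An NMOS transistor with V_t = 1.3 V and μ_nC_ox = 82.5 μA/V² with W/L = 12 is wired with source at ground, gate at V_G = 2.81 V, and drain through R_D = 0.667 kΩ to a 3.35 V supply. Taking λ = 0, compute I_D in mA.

V_GS = V_G = 2.81 V, so V_ov = 2.81 − 1.3 = 1.51 V.
k_n = μ_nC_ox · (W/L) = 0.99 mA/V².
Assume saturation: I_D = ½ k_n V_ov² = 0.5 × 0.99 × 1.51² = 1.13 mA, giving V_DS = V_DD − I_D R_D = 3.35 − 1.13 × 0.667 = 2.6 V.
V_DS = 2.6 V ≥ V_ov = 1.51 V, confirming saturation.

I_D = 1.13 mA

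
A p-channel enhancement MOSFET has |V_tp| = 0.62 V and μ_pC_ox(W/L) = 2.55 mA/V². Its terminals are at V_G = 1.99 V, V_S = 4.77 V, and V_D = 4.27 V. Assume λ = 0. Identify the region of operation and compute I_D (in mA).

V_SG = V_S − V_G = 4.77 − 1.99 = 2.78 V; V_SD = V_S − V_D = 4.77 − 4.27 = 0.5 V.
V_ov = V_SG − |V_tp| = 2.78 − 0.62 = 2.16 V.
Since V_SD = 0.5 V < V_ov = 2.16 V, the device is in the triode region.
I_D = k_p [V_ov · V_SD − ½ V_SD²] = 2.55 × [2.16 × 0.5 − 0.5 × 0.5²] = 2.44 mA.

Triode; I_D = 2.44 mA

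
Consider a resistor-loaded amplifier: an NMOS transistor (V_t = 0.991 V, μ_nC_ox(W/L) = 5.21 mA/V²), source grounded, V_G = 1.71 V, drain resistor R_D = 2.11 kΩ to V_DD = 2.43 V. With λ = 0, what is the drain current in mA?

V_GS = V_G = 1.71 V, so V_ov = 1.71 − 0.991 = 0.719 V.
Assume saturation: I_D = ½ k_n V_ov² = 0.5 × 5.21 × 0.719² = 1.35 mA, giving V_DS = V_DD − I_D R_D = 2.43 − 1.35 × 2.11 = -0.412 V.
But -0.412 V < V_ov = 0.719 V, so the device is actually in triode.
In triode I_D = k_n[V_ov V_DS − ½ V_DS²] and I_D = (V_DD − V_DS)/R_D. Equating: 5.5 V_DS² − 8.904 V_DS + 2.43 = 0, giving V_DS = 0.347 V (the root below V_ov).
I_D = (2.43 − 0.347) / 2.11 = 0.987 mA.

I_D = 0.987 mA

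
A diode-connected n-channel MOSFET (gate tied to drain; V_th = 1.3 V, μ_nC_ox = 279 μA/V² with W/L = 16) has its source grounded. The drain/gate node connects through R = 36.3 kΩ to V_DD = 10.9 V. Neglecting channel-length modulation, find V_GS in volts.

With gate tied to drain, V_GS = V_DS ≥ V_GS − V_th, so the device is in saturation.
k_n = μ_nC_ox · (W/L) = 4.464 mA/V².
KCL at the drain: ½ k_n (V_GS − V_th)² = (V_DD − V_GS)/R.
Let x = V_GS − 1.3. Then 81 x² + x − 9.6 = 0, giving x = 0.338 V (positive root), so V_GS = 1.64 V.
I_D = (V_DD − V_GS)/R = (10.9 − 1.64) / 36.3 = 0.255 mA.

V_GS = 1.64 V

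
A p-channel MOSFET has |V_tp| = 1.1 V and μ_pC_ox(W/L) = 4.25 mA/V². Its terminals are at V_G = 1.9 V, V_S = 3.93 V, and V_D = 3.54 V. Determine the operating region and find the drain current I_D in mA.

Triode; I_D = 1.22 mA

V_SG = V_S − V_G = 3.93 − 1.9 = 2.03 V; V_SD = V_S − V_D = 3.93 − 3.54 = 0.39 V.
V_ov = V_SG − |V_tp| = 2.03 − 1.1 = 0.93 V.
Since V_SD = 0.39 V < V_ov = 0.93 V, the device is in the triode region.
I_D = k_p [V_ov · V_SD − ½ V_SD²] = 4.25 × [0.93 × 0.39 − 0.5 × 0.39²] = 1.22 mA.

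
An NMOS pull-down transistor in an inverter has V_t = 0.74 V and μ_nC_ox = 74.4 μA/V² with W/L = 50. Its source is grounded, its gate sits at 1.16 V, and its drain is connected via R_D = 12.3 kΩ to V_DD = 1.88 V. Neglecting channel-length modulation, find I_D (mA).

I_D = 0.144 mA

V_GS = V_G = 1.16 V, so V_ov = 1.16 − 0.74 = 0.42 V.
k_n = μ_nC_ox · (W/L) = 3.72 mA/V².
Assume saturation: I_D = ½ k_n V_ov² = 0.5 × 3.72 × 0.42² = 0.328 mA, giving V_DS = V_DD − I_D R_D = 1.88 − 0.328 × 12.3 = -2.16 V.
But -2.16 V < V_ov = 0.42 V, so the device is actually in triode.
In triode I_D = k_n[V_ov V_DS − ½ V_DS²] and I_D = (V_DD − V_DS)/R_D. Equating: 22.9 V_DS² − 20.22 V_DS + 1.88 = 0, giving V_DS = 0.106 V (the root below V_ov).
I_D = (1.88 − 0.106) / 12.3 = 0.144 mA.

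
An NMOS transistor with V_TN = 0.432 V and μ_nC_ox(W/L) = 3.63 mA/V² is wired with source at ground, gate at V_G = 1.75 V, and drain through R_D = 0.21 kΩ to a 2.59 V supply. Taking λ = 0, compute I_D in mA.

V_GS = V_G = 1.75 V, so V_ov = 1.75 − 0.432 = 1.32 V.
Assume saturation: I_D = ½ k_n V_ov² = 0.5 × 3.63 × 1.32² = 3.15 mA, giving V_DS = V_DD − I_D R_D = 2.59 − 3.15 × 0.21 = 1.93 V.
V_DS = 1.93 V ≥ V_ov = 1.32 V, confirming saturation.

I_D = 3.15 mA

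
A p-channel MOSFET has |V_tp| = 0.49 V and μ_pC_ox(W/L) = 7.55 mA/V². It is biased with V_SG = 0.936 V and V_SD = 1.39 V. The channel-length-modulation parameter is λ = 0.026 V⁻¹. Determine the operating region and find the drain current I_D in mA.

V_ov = V_SG − |V_tp| = 0.936 − 0.49 = 0.446 V.
Since V_SD = 1.39 V ≥ V_ov = 0.446 V, the device is in saturation.
I_D = ½ k_p V_ov² (1 + λ V_SD) = 0.5 × 7.55 × 0.446² × (1 + 0.026 × 1.39) = 0.778 mA.

Saturation; I_D = 0.778 mA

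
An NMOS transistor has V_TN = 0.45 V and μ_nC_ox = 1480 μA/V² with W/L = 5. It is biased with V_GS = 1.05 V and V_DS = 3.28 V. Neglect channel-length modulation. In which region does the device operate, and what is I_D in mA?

Saturation; I_D = 1.33 mA

k_n = μ_nC_ox · (W/L) = 7.4 mA/V².
V_ov = V_GS − V_TN = 1.05 − 0.45 = 0.6 V.
Since V_DS = 3.28 V ≥ V_ov = 0.6 V, the device is in saturation.
I_D = ½ k_n V_ov² = 0.5 × 7.4 × 0.6² = 1.33 mA.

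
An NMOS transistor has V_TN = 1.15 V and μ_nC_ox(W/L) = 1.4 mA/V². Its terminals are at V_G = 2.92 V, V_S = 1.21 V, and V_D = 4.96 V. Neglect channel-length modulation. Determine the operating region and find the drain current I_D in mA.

Saturation; I_D = 0.220 mA

V_GS = V_G − V_S = 2.92 − 1.21 = 1.71 V; V_DS = V_D − V_S = 4.96 − 1.21 = 3.75 V.
V_ov = V_GS − V_TN = 1.71 − 1.15 = 0.56 V.
Since V_DS = 3.75 V ≥ V_ov = 0.56 V, the device is in saturation.
I_D = ½ k_n V_ov² = 0.5 × 1.4 × 0.56² = 0.22 mA.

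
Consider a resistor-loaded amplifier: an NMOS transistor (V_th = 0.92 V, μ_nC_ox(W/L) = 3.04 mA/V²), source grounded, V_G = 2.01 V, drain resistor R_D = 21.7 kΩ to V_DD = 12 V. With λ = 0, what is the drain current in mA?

I_D = 0.545 mA

V_GS = V_G = 2.01 V, so V_ov = 2.01 − 0.92 = 1.09 V.
Assume saturation: I_D = ½ k_n V_ov² = 0.5 × 3.04 × 1.09² = 1.81 mA, giving V_DS = V_DD − I_D R_D = 12 − 1.81 × 21.7 = -27.2 V.
But -27.2 V < V_ov = 1.09 V, so the device is actually in triode.
In triode I_D = k_n[V_ov V_DS − ½ V_DS²] and I_D = (V_DD − V_DS)/R_D. Equating: 33 V_DS² − 72.91 V_DS + 12 = 0, giving V_DS = 0.179 V (the root below V_ov).
I_D = (12 − 0.179) / 21.7 = 0.545 mA.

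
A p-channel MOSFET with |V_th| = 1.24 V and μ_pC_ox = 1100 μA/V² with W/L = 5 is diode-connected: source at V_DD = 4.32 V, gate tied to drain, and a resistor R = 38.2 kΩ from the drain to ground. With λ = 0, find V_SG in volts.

With gate tied to drain, V_SG = V_SD ≥ V_SG − |V_th|, so the device is in saturation.
k_p = μ_pC_ox · (W/L) = 5.5 mA/V².
KCL at the drain: ½ k_p (V_SG − |V_th|)² = (V_DD − V_SG)/R.
Let x = V_SG − 1.24. Then 105 x² + x − 3.08 = 0, giving x = 0.167 V (positive root), so V_SG = 1.41 V.
I_D = (V_DD − V_SG)/R = (4.32 − 1.41) / 38.2 = 0.0763 mA.

V_SG = 1.41 V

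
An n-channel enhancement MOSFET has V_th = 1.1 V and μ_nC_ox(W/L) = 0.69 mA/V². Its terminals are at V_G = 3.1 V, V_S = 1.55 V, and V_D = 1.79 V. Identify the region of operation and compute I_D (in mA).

Triode; I_D = 0.0546 mA

V_GS = V_G − V_S = 3.1 − 1.55 = 1.55 V; V_DS = V_D − V_S = 1.79 − 1.55 = 0.24 V.
V_ov = V_GS − V_th = 1.55 − 1.1 = 0.45 V.
Since V_DS = 0.24 V < V_ov = 0.45 V, the device is in the triode region.
I_D = k_n [V_ov · V_DS − ½ V_DS²] = 0.69 × [0.45 × 0.24 − 0.5 × 0.24²] = 0.0546 mA.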